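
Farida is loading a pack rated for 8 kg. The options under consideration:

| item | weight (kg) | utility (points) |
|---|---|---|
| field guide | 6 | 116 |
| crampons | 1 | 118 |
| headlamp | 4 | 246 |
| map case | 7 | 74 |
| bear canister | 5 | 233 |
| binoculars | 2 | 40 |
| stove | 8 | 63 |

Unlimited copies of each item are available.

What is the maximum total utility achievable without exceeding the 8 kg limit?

944

By utility per kg: crampons 118.00, headlamp 61.50, bear canister 46.60 lead.
Taking 8×crampons: 8 kg used, 944 in utility.
That's the maximum — no swap from here does better than 944.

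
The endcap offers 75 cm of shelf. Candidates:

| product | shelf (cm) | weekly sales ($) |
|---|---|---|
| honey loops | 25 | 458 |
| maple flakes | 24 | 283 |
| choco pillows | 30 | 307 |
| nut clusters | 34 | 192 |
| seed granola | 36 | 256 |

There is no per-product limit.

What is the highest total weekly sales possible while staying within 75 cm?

Density check — honey loops 18.32, maple flakes 11.79, choco pillows 10.23, seed granola 7.11 are the best per cm.
Best packing: 3×honey loops — 75 cm, 1374 total.

1374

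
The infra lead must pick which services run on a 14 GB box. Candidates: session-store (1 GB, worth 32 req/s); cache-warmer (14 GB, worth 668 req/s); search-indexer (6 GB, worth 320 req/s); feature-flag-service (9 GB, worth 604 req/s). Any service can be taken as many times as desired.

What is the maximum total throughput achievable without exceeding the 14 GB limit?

Taking 5×session-store + feature-flag-service: 14 GB used, 764 in throughput.

764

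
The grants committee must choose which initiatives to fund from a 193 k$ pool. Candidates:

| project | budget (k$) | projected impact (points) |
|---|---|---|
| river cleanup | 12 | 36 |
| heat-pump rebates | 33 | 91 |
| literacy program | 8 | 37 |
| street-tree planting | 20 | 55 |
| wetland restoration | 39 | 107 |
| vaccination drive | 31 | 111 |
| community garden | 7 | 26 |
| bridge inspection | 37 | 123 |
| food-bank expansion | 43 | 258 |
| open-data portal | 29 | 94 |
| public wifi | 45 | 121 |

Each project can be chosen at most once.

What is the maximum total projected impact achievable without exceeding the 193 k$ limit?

750

Ranking by ratio (projected impact/k$): food-bank expansion 6.00, literacy program 4.62, community garden 3.71.
Filling by ratio: river cleanup + literacy program + street-tree planting + vaccination drive + community garden + bridge inspection + food-bank expansion + open-data portal for 740, with 6 k$ left unused.
The 27 k$ tied up in street-tree planting and community garden is better spent on heat-pump rebates — total rises to 750 (193 k$).
That's the maximum — no swap from here does better than 750.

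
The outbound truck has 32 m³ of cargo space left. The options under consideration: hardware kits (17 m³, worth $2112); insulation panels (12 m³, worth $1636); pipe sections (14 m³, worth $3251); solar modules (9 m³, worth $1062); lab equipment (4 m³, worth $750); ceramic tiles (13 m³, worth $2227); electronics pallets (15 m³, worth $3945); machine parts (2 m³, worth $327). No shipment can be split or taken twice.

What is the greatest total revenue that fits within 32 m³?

7523

Best packing: pipe sections + electronics pallets + machine parts — 31 m³, 7523 total.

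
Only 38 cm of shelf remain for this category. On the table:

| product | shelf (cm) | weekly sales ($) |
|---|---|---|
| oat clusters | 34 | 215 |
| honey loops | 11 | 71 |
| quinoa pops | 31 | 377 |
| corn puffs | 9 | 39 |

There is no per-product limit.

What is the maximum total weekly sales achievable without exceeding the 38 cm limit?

377

Taking quinoa pops: 31 cm used, 377 in weekly sales.
Nothing else within 38 cm beats 377.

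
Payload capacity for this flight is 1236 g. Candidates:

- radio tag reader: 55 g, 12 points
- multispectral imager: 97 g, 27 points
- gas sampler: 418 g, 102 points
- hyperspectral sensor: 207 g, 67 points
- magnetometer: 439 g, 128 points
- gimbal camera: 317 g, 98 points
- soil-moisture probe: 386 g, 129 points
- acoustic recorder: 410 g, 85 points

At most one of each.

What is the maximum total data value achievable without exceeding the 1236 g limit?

Greedy by ratio would take radio tag reader + multispectral imager + hyperspectral sensor + gimbal camera + soil-moisture probe: 1062 g used, total 333.
Dropping multispectral imager and hyperspectral sensor frees 304 g; slotting in magnetometer (439 g) lifts the total to 367 at 1197 g.
No other feasible combination exceeds 367.

367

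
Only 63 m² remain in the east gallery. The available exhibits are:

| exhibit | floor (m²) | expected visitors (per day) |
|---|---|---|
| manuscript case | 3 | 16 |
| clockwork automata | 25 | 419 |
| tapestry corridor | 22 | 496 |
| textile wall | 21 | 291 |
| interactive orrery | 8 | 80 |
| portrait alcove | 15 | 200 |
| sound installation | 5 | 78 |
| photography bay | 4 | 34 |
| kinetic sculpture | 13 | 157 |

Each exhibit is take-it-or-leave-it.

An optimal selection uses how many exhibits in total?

The maximum expected visitors within 63 m² is 1115.
For example clockwork automata + tapestry corridor + portrait alcove achieves it, using 62 m².
Any selection reaching 1115 contains exactly 3 exhibits.

3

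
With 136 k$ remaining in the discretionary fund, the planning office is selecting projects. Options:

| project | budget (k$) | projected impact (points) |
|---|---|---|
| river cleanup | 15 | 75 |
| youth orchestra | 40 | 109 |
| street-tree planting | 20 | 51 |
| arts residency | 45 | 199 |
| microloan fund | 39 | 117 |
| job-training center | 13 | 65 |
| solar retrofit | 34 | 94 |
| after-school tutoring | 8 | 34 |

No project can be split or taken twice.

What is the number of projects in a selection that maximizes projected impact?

6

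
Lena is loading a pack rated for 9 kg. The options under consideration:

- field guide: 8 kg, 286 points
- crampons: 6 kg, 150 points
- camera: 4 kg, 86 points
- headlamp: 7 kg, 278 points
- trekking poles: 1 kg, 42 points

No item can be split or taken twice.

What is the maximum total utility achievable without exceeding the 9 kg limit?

328

A density-first pass picks headlamp + trekking poles — 320 at 8 kg.
Replace headlamp with field guide: the trade gains 8 net, giving 328 at 9 kg.
The closest alternative, headlamp + trekking poles, reaches only 320.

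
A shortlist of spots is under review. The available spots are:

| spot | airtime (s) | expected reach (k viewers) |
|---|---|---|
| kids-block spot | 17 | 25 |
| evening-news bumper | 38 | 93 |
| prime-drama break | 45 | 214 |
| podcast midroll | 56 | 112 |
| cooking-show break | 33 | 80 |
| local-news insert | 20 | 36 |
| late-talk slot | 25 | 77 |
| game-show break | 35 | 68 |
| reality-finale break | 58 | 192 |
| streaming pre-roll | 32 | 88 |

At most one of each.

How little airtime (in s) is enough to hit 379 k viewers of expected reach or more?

Need the lightest bundle worth ≥ 379.
Taking prime-drama break + late-talk slot + streaming pre-roll gives 379 (≥ 379) for 102 s.
Below 102 s the best achievable stays under 379.

102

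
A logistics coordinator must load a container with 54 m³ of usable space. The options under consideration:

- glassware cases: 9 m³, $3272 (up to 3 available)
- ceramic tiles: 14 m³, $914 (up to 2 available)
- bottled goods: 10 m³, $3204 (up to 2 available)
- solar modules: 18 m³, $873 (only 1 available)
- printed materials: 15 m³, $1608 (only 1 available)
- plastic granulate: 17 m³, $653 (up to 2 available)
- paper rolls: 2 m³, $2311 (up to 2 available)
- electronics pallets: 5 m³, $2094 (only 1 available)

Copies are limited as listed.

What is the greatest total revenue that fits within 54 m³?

Filling by ratio: 3×glassware cases + bottled goods + 2×paper rolls + electronics pallets for 19736, with 8 m³ left unused.
Dropping electronics pallets frees 5 m³; slotting in bottled goods (10 m³) lifts the total to 20846 at 51 m³.
Every other selection either busts 54 m³ or exceeds an availability limit or fails to beat 20846.

20846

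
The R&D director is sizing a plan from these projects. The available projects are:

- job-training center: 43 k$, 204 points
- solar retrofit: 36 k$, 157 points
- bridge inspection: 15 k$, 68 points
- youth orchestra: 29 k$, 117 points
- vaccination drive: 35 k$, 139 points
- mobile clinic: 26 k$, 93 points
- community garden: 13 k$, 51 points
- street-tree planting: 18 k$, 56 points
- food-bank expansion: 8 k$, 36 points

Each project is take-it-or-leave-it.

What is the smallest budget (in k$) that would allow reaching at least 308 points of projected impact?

Need the lightest bundle worth ≥ 308.
job-training center + bridge inspection + food-bank expansion: 308 projected impact at 66 k$.
Any bundle with less than 66 k$ falls short of 308.

66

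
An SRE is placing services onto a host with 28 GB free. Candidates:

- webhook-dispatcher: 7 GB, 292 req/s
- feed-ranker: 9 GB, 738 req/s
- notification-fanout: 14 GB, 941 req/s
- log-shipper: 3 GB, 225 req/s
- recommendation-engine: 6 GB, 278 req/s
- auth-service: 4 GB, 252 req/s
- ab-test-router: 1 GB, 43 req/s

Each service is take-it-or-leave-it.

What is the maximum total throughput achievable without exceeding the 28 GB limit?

1974

Taking the top-ratio services first gives feed-ranker + notification-fanout + log-shipper + ab-test-router for 1947 (27 GB).
Dropping log-shipper frees 3 GB; slotting in auth-service (4 GB) lifts the total to 1974 at 28 GB.
That's the maximum — no swap from here does better than 1974.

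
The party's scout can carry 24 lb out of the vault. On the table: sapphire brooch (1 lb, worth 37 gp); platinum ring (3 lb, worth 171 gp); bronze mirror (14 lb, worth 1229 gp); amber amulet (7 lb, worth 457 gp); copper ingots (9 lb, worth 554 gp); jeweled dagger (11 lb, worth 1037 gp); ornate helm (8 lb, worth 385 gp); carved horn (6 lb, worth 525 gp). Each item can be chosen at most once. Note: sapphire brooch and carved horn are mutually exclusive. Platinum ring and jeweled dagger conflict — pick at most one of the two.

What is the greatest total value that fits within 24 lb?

2019

Density check — jeweled dagger 94.27, bronze mirror 87.79, carved horn 87.50, amber amulet 65.29 are the best per lb.
Amber amulet + jeweled dagger + carved horn uses 24 of the 24 lb and totals 2019.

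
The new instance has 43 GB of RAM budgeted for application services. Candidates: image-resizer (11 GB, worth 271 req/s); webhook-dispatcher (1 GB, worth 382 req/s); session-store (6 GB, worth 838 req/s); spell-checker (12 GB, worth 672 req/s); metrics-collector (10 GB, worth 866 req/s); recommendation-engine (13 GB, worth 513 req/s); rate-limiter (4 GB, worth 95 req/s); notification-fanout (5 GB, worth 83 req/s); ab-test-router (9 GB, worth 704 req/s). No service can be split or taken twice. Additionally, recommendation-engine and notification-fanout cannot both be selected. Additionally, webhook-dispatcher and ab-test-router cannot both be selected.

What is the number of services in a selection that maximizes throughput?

5

Best achievable throughput is 3271.
For example webhook-dispatcher + session-store + spell-checker + metrics-collector + recommendation-engine achieves it, using 42 GB.
Every optimal selection uses 5 services.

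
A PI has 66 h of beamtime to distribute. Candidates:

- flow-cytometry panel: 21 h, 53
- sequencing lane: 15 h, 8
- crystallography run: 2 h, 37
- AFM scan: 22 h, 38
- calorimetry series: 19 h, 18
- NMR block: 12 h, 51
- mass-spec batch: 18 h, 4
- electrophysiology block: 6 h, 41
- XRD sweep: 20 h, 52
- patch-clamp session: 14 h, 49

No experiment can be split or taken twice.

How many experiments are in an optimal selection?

5

Best achievable expected citations is 234.
For example flow-cytometry panel + crystallography run + NMR block + electrophysiology block + XRD sweep achieves it, using 61 h.
Every optimal selection uses 5 experiments.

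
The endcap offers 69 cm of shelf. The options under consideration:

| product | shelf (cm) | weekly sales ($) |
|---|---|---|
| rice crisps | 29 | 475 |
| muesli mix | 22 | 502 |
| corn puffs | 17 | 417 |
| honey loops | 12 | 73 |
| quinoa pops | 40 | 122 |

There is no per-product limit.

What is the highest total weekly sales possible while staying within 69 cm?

1668

The ratio ordering already packs tightly: 4×corn puffs, 68 cm, 1668.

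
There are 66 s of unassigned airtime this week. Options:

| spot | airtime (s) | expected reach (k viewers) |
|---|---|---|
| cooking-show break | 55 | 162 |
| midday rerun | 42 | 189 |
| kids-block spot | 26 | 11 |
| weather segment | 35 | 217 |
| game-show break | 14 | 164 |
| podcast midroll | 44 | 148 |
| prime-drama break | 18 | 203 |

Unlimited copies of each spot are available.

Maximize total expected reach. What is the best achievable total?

734

By expected reach per s: game-show break 11.71, prime-drama break 11.28, weather segment 6.20 lead.
Greedy by ratio would take 4×game-show break: 56 s used, total 656.
Replace 2×game-show break with 2×prime-drama break: the trade gains 78 net, giving 734 at 64 s.
No other feasible combination exceeds 734.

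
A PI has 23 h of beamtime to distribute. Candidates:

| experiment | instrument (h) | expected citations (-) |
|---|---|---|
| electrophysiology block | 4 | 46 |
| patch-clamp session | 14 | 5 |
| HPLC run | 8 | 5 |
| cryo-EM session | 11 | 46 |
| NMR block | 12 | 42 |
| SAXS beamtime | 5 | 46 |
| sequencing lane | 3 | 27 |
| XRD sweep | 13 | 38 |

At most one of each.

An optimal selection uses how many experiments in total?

4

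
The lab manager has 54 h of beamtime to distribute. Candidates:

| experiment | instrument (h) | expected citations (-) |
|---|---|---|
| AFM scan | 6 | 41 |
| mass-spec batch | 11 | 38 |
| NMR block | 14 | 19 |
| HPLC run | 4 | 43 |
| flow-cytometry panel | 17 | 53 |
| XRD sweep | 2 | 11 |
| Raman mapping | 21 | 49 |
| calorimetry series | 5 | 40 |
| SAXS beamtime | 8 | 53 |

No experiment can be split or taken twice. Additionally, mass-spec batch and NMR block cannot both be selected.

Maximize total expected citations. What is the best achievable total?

279

By expected citations per h: HPLC run 10.75, calorimetry series 8.00, AFM scan 6.83 lead.
The ratio ordering already packs tightly: AFM scan + mass-spec batch + HPLC run + flow-cytometry panel + XRD sweep + calorimetry series + SAXS beamtime, 53 h, 279.
Runner-up AFM scan + mass-spec batch + HPLC run + flow-cytometry panel + calorimetry series + SAXS beamtime tops out at 268.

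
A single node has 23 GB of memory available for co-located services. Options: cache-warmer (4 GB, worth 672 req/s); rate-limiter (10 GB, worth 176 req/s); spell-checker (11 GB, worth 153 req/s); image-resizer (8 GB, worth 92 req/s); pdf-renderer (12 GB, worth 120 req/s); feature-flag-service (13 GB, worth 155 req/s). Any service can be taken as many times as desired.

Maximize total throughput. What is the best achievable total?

3360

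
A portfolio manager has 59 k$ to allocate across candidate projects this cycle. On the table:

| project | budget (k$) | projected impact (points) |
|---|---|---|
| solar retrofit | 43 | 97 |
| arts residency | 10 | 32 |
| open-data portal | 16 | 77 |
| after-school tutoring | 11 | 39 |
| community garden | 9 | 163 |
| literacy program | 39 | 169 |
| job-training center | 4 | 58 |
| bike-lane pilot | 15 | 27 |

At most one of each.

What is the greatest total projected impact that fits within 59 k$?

By projected impact per k$: community garden 18.11, job-training center 14.50, open-data portal 4.81 lead.
The ratio heuristic lands on arts residency + open-data portal + after-school tutoring + community garden + job-training center (369) but leaves 9 k$ idle.
Dropping arts residency and open-data portal and after-school tutoring frees 37 k$; slotting in literacy program (39 k$) lifts the total to 390 at 52 k$.

390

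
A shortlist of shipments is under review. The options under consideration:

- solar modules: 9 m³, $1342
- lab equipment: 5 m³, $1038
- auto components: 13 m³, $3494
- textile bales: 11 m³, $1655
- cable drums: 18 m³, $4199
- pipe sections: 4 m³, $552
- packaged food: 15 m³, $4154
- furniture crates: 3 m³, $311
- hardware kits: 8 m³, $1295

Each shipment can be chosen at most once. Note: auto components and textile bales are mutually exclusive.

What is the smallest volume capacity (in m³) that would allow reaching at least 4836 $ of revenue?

20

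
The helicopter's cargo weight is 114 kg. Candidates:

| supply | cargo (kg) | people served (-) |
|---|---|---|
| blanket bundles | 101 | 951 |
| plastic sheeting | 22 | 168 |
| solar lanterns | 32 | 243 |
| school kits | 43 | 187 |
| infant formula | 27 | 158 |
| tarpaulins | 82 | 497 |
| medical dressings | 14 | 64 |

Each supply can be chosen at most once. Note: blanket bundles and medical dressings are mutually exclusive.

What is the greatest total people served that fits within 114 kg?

951

By people served per kg: blanket bundles 9.42, plastic sheeting 7.64, solar lanterns 7.59, tarpaulins 6.06 lead.
Taking blanket bundles: 101 kg used, 951 in people served.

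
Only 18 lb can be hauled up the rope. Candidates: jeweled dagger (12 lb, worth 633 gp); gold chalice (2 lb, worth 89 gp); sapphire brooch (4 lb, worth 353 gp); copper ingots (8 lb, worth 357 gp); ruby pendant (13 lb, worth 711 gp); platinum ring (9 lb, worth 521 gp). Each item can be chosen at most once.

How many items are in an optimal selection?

3

Optimal total is 1075.
One optimal bundle: jeweled dagger + gold chalice + sapphire brooch (18 lb).
All optima have 3 items.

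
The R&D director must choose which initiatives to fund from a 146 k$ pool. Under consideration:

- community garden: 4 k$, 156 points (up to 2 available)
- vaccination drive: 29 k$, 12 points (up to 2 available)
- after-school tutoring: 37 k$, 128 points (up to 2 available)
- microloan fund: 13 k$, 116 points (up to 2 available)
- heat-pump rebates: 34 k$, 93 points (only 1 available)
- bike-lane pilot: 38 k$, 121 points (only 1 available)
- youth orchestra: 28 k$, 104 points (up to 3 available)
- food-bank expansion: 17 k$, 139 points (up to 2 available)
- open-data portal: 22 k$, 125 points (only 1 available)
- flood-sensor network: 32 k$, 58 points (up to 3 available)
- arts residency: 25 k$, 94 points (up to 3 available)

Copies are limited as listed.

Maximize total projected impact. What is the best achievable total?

A density-first pass picks 2×community garden + 2×microloan fund + 2×food-bank expansion + open-data portal + 2×arts residency — 1135 at 140 k$.
The 50 k$ tied up in 2×arts residency is better spent on 2×youth orchestra — total rises to 1155 (146 k$).
No other feasible combination exceeds 1155.

1155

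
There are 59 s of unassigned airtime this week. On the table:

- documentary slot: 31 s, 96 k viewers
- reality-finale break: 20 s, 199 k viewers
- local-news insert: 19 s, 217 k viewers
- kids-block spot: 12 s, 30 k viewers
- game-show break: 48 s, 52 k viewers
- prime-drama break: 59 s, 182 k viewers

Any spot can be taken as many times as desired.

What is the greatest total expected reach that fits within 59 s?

Taking 3×local-news insert: 57 s used, 651 in expected reach.
The spare 2 s is too small for any remaining spot, and no exchange beats 651.

651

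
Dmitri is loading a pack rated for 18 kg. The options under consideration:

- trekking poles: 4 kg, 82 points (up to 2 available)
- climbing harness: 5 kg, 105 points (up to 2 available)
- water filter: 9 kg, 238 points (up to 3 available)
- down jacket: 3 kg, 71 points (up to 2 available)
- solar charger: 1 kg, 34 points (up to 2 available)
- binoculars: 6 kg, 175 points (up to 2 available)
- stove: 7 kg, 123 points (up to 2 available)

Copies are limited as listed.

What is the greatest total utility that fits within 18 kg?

500

Density check — solar charger 34.00, binoculars 29.17, water filter 26.44 are the best per kg.
Filling by ratio: down jacket + 2×solar charger + 2×binoculars for 489, with 1 kg left unused.
Dropping down jacket frees 3 kg; slotting in trekking poles (4 kg) lifts the total to 500 at 18 kg.
Every other selection either busts 18 kg or exceeds an availability limit or fails to beat 500.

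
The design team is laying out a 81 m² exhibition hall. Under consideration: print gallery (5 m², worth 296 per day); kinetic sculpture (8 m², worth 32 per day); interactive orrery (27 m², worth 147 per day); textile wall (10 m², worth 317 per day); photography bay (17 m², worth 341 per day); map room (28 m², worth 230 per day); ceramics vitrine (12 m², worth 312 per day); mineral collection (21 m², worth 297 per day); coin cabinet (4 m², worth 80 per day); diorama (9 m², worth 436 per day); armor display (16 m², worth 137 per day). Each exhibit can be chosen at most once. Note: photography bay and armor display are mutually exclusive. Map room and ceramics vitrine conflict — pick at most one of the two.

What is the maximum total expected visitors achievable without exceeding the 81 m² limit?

By expected visitors per m²: print gallery 59.20, diorama 48.44, textile wall 31.70, ceramics vitrine 26.00 lead.
The ratio ordering already packs tightly: print gallery + textile wall + photography bay + ceramics vitrine + mineral collection + coin cabinet + diorama, 78 m², 2079.
The closest alternative, print gallery + textile wall + photography bay + ceramics vitrine + mineral collection + diorama, reaches only 1999.

2079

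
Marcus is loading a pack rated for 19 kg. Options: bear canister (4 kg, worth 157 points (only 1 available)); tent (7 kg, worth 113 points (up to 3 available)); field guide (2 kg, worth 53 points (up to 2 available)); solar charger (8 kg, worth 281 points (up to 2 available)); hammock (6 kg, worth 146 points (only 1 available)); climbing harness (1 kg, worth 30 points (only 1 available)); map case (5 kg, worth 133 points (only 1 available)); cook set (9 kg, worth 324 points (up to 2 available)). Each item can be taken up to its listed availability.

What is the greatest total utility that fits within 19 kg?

678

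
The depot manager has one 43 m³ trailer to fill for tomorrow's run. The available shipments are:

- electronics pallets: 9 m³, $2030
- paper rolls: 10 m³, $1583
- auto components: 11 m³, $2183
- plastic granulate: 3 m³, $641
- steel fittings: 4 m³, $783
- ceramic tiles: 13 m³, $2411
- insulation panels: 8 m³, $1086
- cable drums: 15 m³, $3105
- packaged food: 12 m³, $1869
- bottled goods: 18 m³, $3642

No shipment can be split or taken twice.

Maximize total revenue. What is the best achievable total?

8777

Ranking by ratio (revenue/m³): electronics pallets 225.56, plastic granulate 213.67, cable drums 207.00.
The ratio heuristic lands on electronics pallets + auto components + plastic granulate + steel fittings + cable drums (8742) but leaves 1 m³ idle.
Replace auto components and plastic granulate and steel fittings with bottled goods: the trade gains 35 net, giving 8777 at 42 m³.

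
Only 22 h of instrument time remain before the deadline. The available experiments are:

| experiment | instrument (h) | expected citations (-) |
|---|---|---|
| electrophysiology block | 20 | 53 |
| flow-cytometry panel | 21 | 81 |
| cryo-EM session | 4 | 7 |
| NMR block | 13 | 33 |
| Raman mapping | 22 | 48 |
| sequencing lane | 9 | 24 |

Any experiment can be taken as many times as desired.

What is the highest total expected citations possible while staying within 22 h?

81

Taking flow-cytometry panel: 21 h used, 81 in expected citations.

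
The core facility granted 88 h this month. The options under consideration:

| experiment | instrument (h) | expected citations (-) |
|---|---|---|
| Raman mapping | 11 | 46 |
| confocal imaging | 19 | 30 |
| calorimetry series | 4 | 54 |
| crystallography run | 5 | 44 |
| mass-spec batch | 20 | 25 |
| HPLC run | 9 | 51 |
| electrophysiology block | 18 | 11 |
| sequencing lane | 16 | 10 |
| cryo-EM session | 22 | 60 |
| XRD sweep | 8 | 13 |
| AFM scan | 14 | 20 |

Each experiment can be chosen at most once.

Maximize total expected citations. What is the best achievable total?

305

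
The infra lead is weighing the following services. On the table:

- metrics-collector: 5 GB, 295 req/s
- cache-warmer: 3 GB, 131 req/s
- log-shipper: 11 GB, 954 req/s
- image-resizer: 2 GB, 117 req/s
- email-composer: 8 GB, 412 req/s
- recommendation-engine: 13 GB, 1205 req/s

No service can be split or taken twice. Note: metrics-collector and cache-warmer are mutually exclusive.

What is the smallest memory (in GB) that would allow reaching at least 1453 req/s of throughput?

18

Look for the lowest-memory combination reaching 1453.
Taking metrics-collector + recommendation-engine gives 1500 (≥ 1453) for 18 GB.
No combination under 18 GB hits 1453.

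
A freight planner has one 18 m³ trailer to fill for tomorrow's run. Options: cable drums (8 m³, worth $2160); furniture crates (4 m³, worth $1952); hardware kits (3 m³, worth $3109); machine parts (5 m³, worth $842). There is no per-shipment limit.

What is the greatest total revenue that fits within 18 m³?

18654

6×hardware kits uses 18 of the 18 m³ and totals 18654.
Every other selection either busts 18 m³ or fails to beat 18654.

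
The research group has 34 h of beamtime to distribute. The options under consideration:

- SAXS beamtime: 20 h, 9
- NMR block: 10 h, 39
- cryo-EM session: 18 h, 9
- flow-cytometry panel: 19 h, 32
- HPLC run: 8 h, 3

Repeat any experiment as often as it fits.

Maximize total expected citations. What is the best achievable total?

Ranking by ratio (expected citations/h): NMR block 3.90, flow-cytometry panel 1.68, cryo-EM session 0.50, SAXS beamtime 0.45.
The ratio ordering already packs tightly: 3×NMR block, 30 h, 117.

117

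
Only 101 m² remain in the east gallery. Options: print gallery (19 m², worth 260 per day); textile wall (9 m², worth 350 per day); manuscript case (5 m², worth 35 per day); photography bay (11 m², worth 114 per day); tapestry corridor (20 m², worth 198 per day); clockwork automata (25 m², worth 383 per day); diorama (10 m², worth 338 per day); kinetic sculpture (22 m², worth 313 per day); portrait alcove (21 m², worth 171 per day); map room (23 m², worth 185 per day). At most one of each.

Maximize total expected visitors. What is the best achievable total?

Density check — textile wall 38.89, diorama 33.80, clockwork automata 15.32, kinetic sculpture 14.23 are the best per m².
Taking print gallery + textile wall + manuscript case + photography bay + clockwork automata + diorama + kinetic sculpture: 101 m² used, 1793 in expected visitors.
Every other selection either busts 101 m² or fails to beat 1793.

1793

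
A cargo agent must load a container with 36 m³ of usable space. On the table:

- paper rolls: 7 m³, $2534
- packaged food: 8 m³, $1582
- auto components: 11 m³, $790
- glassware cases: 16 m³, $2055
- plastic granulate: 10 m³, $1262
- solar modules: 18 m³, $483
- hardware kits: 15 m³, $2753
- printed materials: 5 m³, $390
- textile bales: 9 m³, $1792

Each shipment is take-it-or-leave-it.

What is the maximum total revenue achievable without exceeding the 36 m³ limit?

7469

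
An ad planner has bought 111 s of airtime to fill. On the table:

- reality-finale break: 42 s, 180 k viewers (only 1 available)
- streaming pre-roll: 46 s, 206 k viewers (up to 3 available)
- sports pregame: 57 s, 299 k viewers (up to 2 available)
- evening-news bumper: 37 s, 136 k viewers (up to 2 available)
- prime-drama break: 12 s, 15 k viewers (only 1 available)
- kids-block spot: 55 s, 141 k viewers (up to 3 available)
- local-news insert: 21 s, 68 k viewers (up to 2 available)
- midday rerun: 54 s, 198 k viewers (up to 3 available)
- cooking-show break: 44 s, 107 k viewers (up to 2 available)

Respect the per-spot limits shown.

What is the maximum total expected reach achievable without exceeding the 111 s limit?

505

Taking streaming pre-roll + sports pregame: 103 s used, 505 in expected reach.
No other feasible combination exceeds 505.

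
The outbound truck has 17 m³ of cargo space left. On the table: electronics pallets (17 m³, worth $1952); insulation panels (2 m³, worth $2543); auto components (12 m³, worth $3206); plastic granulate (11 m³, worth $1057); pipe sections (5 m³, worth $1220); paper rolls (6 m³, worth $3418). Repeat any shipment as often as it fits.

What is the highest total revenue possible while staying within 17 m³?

20344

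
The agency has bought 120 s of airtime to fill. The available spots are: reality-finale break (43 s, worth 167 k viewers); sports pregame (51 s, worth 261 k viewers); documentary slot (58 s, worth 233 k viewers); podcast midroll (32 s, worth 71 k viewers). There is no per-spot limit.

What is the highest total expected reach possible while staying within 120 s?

522

By expected reach per s: sports pregame 5.12, documentary slot 4.02, reality-finale break 3.88 lead.
Best packing: 2×sports pregame — 102 s, 522 total.
Every other selection either busts 120 s or fails to beat 522.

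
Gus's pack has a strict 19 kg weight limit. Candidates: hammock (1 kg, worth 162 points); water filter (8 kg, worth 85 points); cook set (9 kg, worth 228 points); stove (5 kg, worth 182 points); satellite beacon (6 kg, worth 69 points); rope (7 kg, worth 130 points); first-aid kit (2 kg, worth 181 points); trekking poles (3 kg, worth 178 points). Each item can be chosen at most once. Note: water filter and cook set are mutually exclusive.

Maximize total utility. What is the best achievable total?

833

Ranking by ratio (utility/kg): hammock 162.00, first-aid kit 90.50, trekking poles 59.33.
Taking hammock + stove + rope + first-aid kit + trekking poles: 18 kg used, 833 in utility.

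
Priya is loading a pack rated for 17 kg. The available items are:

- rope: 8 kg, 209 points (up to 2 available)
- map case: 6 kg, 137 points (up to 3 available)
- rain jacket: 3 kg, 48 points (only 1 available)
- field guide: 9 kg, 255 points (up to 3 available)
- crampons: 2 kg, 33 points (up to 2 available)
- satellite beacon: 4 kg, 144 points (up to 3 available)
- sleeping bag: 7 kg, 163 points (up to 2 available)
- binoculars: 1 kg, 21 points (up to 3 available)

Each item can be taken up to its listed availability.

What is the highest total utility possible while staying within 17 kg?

543

Density check — satellite beacon 36.00, field guide 28.33, rope 26.12, sleeping bag 23.29 are the best per kg.
A density-first pass picks crampons + 3×satellite beacon + 3×binoculars — 528 at 17 kg.
Replace crampons and satellite beacon and 3×binoculars with field guide: the trade gains 15 net, giving 543 at 17 kg.
Every other selection either busts 17 kg or exceeds an availability limit or fails to beat 543.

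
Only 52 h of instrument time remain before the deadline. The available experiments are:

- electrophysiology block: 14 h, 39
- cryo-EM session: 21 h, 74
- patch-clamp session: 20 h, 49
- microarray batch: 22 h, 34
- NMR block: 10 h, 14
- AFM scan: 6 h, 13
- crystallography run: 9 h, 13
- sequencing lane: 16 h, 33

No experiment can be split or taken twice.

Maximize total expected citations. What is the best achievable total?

The ratio heuristic lands on electrophysiology block + cryo-EM session + AFM scan + crystallography run (139) but leaves 2 h idle.
Replace AFM scan and crystallography run with sequencing lane: the trade gains 7 net, giving 146 at 51 h.
Next best is electrophysiology block + cryo-EM session + NMR block + AFM scan at 140 (51 h) — short by 6.

146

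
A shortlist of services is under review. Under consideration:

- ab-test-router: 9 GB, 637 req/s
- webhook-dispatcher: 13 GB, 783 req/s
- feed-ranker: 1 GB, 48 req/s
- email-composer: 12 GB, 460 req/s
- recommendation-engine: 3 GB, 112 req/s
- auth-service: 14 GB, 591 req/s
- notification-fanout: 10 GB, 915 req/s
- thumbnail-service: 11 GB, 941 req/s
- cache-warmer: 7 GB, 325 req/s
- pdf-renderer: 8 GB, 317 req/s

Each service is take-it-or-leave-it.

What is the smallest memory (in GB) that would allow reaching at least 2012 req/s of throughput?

25

Look for the lowest-memory combination reaching 2012.
feed-ranker + recommendation-engine + notification-fanout + thumbnail-service: 2016 throughput at 25 GB.
Any bundle with less than 25 GB falls short of 2012.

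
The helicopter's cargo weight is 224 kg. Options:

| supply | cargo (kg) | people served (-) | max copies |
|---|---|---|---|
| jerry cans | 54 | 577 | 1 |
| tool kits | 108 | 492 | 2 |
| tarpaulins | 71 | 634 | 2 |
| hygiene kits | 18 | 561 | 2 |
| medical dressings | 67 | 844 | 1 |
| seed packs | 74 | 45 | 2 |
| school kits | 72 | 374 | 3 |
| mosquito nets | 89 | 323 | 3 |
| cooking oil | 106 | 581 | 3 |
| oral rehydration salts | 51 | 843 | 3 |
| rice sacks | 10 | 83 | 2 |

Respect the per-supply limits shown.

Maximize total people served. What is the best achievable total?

Density check — hygiene kits 31.17, oral rehydration salts 16.53, medical dressings 12.60 are the best per kg.
The ratio ordering already packs tightly: 2×hygiene kits + 3×oral rehydration salts + 2×rice sacks, 209 kg, 3817.
No other feasible combination exceeds 3817.

3817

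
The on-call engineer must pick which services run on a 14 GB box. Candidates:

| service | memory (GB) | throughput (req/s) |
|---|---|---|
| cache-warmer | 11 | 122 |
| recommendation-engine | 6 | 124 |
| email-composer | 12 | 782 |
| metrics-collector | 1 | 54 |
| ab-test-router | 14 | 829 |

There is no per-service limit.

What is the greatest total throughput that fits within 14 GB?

890

Best packing: email-composer + 2×metrics-collector — 14 GB, 890 total.
That's the maximum — no swap from here does better than 890.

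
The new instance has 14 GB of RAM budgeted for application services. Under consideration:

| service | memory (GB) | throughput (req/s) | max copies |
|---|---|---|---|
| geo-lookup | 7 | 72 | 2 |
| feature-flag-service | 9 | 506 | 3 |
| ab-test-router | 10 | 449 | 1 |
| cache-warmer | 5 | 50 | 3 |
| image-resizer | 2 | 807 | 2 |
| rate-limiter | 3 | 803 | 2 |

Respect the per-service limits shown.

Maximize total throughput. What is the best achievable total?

3220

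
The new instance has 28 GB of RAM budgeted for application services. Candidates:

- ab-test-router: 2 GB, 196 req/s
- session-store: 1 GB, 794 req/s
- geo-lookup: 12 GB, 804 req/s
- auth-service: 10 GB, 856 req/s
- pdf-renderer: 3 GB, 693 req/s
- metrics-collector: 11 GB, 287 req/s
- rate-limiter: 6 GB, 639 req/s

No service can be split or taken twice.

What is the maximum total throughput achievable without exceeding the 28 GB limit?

The ratio heuristic lands on ab-test-router + session-store + auth-service + pdf-renderer + rate-limiter (3178) but leaves 6 GB idle.
Dropping rate-limiter frees 6 GB; slotting in geo-lookup (12 GB) lifts the total to 3343 at 28 GB.
The closest alternative, ab-test-router + session-store + auth-service + pdf-renderer + rate-limiter, reaches only 3178.

3343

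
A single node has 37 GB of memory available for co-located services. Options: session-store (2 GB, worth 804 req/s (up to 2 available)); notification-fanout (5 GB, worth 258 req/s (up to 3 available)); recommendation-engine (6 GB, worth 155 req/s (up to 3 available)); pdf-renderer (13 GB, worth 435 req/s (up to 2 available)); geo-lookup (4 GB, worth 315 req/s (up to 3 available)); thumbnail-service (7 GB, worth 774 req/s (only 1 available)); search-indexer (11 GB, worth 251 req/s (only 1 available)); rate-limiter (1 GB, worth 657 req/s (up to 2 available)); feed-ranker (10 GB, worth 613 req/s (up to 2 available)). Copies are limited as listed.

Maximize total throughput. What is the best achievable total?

5254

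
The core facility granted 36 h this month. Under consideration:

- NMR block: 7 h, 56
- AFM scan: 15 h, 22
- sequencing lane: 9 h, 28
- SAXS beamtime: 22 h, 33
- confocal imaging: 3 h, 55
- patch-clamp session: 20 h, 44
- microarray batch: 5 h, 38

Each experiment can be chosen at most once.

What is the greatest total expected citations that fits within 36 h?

193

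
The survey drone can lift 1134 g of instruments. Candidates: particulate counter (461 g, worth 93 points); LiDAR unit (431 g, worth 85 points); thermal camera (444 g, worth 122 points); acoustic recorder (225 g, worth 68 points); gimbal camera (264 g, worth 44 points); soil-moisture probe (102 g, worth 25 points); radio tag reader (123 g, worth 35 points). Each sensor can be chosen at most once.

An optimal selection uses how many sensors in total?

The maximum data value within 1134 g is 283.
One optimal bundle: particulate counter + thermal camera + acoustic recorder (1130 g).
All optima have 3 sensors.

3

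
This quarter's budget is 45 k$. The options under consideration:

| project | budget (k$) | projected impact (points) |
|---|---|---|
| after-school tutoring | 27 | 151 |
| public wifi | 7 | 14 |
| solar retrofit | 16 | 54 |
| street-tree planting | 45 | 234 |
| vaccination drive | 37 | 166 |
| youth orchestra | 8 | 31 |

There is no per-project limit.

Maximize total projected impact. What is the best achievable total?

Density check — after-school tutoring 5.59, street-tree planting 5.20, vaccination drive 4.49, youth orchestra 3.88 are the best per k$.
Filling by ratio: after-school tutoring + 2×youth orchestra for 213, with 2 k$ left unused.
The 43 k$ tied up in after-school tutoring and 2×youth orchestra is better spent on street-tree planting — total rises to 234 (45 k$).
No other feasible combination exceeds 234.

234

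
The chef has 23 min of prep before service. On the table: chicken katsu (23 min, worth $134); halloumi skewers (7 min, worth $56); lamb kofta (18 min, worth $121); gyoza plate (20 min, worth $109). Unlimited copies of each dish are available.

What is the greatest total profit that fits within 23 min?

The ratio ordering already packs tightly: 3×halloumi skewers, 21 min, 168.
That's the maximum — no swap from here does better than 168.

168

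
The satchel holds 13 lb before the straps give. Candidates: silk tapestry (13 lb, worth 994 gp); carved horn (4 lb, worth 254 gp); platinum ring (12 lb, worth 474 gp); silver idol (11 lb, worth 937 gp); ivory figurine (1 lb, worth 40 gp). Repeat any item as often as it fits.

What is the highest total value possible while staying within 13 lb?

Ranking by ratio (value/lb): silver idol 85.18, silk tapestry 76.46, carved horn 63.50.
Taking silver idol + 2×ivory figurine: 13 lb used, 1017 in value.
Nothing else within 13 lb beats 1017.

1017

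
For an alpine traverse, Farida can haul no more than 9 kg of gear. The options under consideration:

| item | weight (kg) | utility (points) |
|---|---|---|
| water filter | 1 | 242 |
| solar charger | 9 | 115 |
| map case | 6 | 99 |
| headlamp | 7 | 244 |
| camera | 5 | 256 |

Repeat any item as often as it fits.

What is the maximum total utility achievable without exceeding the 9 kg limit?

2178

Taking 9×water filter: 9 kg used, 2178 in utility.
No other feasible combination exceeds 2178.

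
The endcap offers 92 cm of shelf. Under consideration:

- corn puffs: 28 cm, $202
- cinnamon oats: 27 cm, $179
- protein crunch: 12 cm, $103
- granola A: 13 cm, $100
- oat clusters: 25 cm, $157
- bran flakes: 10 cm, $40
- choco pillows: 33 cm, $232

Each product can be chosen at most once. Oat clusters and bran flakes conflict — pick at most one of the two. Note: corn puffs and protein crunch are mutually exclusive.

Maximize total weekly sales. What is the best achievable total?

614

By weekly sales per cm: protein crunch 8.58, granola A 7.69, corn puffs 7.21, choco pillows 7.03 lead.
Taking cinnamon oats + protein crunch + granola A + choco pillows: 85 cm used, 614 in weekly sales.
Runner-up corn puffs + cinnamon oats + choco pillows tops out at 613.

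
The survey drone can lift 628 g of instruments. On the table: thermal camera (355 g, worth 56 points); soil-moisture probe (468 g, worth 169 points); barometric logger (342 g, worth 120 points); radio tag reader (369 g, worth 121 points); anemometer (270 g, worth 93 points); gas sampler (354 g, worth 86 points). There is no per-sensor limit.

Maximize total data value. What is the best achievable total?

By data value per g: soil-moisture probe 0.36, barometric logger 0.35, anemometer 0.34 lead.
Filling by ratio: soil-moisture probe for 169, with 160 g left unused.
The 468 g tied up in soil-moisture probe is better spent on barometric logger + anemometer — total rises to 213 (612 g).
That's the maximum — no swap from here does better than 213.

213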